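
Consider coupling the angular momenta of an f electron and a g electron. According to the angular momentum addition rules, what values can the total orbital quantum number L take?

Angular momentum addition gives L = |l₁ − l₂|, …, l₁ + l₂.
So L can be 1, 2, 3, 4, 5, 6, 7.

L = 1, 2, 3, 4, 5, 6, 7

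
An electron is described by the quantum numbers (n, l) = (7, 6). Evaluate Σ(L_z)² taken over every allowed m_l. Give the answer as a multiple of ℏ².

Σ(L_z)² = 182 ℏ²

m_l runs from −6 to 6, i.e. {-6, -5, -4, -3, -2, -1, 0, 1, 2, 3, 4, 5, 6}.
Σ m_l² = 2·(1 + 4 + 9 + 16 + 25 + 36) = 182.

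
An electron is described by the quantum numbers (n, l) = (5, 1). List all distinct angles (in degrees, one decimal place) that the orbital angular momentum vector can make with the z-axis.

|L| = ℏ√(l(l+1)) = √2 ℏ.
cos θ = m_l/√2 for each m_l ∈ {-1, 0, 1}.

θ ∈ {45.0°, 90.0°, 135.0°}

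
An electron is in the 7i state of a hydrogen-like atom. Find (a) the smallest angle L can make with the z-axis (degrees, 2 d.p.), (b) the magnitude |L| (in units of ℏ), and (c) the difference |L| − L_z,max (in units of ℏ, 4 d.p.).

θ_min ≈ 22.21°; |L| = √42 ℏ ≈ 6.481ℏ; |L|−L_z,max ≈ 0.4807ℏ

The 7i subshell has l = 6.
cos θ_min = 6/√42, so θ_min ≈ 22.21°.
|L| = ℏ√(6·7) = √42 ℏ ≈ 6.481ℏ.
|L| − L_z,max = (√42 − 6)ℏ ≈ 0.4807ℏ.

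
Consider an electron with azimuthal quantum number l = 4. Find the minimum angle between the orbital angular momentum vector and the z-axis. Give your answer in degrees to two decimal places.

θ_min ≈ 26.57°

|L| = ℏ√(l(l+1)) = 2√5 ℏ.
The smallest angle corresponds to the largest L_z, i.e. m_l = l = 4, giving L_z = 4ℏ.
cos θ_min = 4/√20, so θ_min ≈ 26.57°.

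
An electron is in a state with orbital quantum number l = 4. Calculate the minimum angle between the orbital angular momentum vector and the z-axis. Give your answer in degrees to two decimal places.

|L| = √(l(l+1)) ℏ = 2√5 ℏ.
The smallest angle corresponds to the largest L_z, i.e. m_l = l = 4, giving L_z = 4ℏ.
cos θ_min = 4/√20, so θ_min ≈ 26.57°.

θ_min ≈ 26.57°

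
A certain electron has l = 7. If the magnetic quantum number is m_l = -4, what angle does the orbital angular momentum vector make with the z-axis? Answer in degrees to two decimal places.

θ ≈ 122.31°

|L| = √(l(l+1)) ℏ = 2√14 ℏ.
L_z = m_l ℏ = −4ℏ.
cos θ = L_z/|L| = -4/√56, so θ ≈ 122.31°.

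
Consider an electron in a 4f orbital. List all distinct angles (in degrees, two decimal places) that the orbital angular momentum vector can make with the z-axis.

θ ∈ {30.00°, 54.74°, 73.22°, 90.00°, 106.78°, 125.26°, 150.00°}

For 4f, l = 3.
|L| = √(l(l+1)) ℏ = 2√3 ℏ.
cos θ = m_l/√12 for each m_l ∈ {-3, -2, -1, 0, 1, 2, 3}.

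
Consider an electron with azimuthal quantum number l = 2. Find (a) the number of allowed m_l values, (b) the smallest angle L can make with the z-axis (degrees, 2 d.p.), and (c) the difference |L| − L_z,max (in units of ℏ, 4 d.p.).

There are 2l+1 = 5 values of m_l.
cos θ_min = 2/√6, so θ_min ≈ 35.26°.
|L| − L_z,max = (√6 − 2)ℏ ≈ 0.4495ℏ.

5 values; θ_min ≈ 35.26°; |L|−L_z,max ≈ 0.4495ℏ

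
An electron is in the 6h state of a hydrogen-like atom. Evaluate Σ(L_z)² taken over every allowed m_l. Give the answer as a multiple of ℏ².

Σ(L_z)² = 110 ℏ²

The 6h subshell has l = 5.
m_l ∈ {-5, -4, -3, -2, -1, 0, 1, 2, 3, 4, 5}.
Σ m_l² = 2·(1 + 4 + 9 + 16 + 25) = 110.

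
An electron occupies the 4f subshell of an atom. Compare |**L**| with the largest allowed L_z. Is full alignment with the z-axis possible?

For 4f, l = 3.
|L| = 2√3 ℏ ≈ 3.4641ℏ, while L_z,max = lℏ = 3ℏ.
Since |L| > L_z,max, the vector can never point exactly along z; the closest it comes is θ_min = arccos(3/√12) ≈ 30.0°.

No: L_z,max = 3ℏ < |L| = 2√3 ℏ ≈ 3.464ℏ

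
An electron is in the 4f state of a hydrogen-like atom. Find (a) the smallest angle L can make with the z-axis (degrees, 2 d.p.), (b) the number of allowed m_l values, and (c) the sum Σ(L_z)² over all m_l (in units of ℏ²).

The 4f subshell has l = 3.
cos θ_min = 3/√12, so θ_min ≈ 30.00°.
There are 2l+1 = 7 values of m_l.
Σ m_l² = 28, so Σ(L_z)² = 28 ℏ².

θ_min ≈ 30.00°; 7 values; Σ(L_z)² = 28 ℏ²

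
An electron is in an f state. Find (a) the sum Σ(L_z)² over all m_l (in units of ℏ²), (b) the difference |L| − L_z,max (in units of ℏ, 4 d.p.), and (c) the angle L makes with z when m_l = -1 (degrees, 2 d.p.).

The letter f corresponds to l = 3.
Σ m_l² = 28, so Σ(L_z)² = 28 ℏ².
|L| − L_z,max = (2√3 − 3)ℏ ≈ 0.4641ℏ.
For m_l = -1: cos θ = -1/√12, θ ≈ 106.78°.

Σ(L_z)² = 28 ℏ²; |L|−L_z,max ≈ 0.4641ℏ; θ(m_l=-1) ≈ 106.78°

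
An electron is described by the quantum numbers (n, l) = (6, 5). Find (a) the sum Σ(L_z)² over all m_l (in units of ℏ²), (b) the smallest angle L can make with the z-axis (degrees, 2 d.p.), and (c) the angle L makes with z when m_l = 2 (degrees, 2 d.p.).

Σ m_l² = 110, so Σ(L_z)² = 110 ℏ².
cos θ_min = 5/√30, so θ_min ≈ 24.09°.
For m_l = 2: cos θ = 2/√30, θ ≈ 68.58°.

Σ(L_z)² = 110 ℏ²; θ_min ≈ 24.09°; θ(m_l=2) ≈ 68.58°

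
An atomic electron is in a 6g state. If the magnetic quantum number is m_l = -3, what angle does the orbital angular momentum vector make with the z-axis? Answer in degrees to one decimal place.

The 6g subshell has l = 4.
|L| = √(l(l+1)) ℏ = 2√5 ℏ.
L_z = m_l ℏ = −3ℏ.
cos θ = L_z/|L| = -3/√20, so θ ≈ 132.1°.

θ ≈ 132.1°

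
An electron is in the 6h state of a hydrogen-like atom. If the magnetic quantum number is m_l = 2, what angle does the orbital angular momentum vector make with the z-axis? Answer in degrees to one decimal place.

θ ≈ 68.6°

6h means n = 6, l = 5.
|L|² = l(l+1)ℏ² = 30ℏ², so |L| = √30 ℏ.
L_z = m_l ℏ = 2ℏ.
cos θ = L_z/|L| = 2/√30, so θ ≈ 68.6°.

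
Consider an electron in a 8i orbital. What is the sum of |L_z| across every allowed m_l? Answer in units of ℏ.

Σ|L_z| = 42 ℏ

The 8i subshell has l = 6.
m_l runs from −6 to 6, i.e. {-6, -5, -4, -3, -2, -1, 0, 1, 2, 3, 4, 5, 6}.
Σ|m_l| = 2·6(6+1)/2 = 42.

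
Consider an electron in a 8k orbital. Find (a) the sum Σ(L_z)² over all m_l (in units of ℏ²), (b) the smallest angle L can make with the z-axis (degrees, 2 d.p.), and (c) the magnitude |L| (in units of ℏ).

Σ(L_z)² = 280 ℏ²; θ_min ≈ 20.70°; |L| = 2√14 ℏ ≈ 7.483ℏ

The 8k subshell has l = 7.
Σ m_l² = 280, so Σ(L_z)² = 280 ℏ².
cos θ_min = 7/√56, so θ_min ≈ 20.70°.
|L| = ℏ√(7·8) = 2√14 ℏ ≈ 7.483ℏ.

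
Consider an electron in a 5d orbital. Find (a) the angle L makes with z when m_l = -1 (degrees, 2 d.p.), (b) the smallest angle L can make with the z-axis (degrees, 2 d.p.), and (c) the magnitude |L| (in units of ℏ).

5d means n = 5, l = 2.
For m_l = -1: cos θ = -1/√6, θ ≈ 114.09°.
cos θ_min = 2/√6, so θ_min ≈ 35.26°.
|L| = ℏ√(2·3) = √6 ℏ ≈ 2.449ℏ.

θ(m_l=-1) ≈ 114.09°; θ_min ≈ 35.26°; |L| = √6 ℏ ≈ 2.449ℏ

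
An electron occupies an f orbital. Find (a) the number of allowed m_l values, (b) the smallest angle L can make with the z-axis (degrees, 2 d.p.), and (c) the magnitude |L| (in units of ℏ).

7 values; θ_min ≈ 30.00°; |L| = 2√3 ℏ ≈ 3.464ℏ

For an f orbital, l = 3.
There are 2l+1 = 7 values of m_l.
cos θ_min = 3/√12, so θ_min ≈ 30.00°.
|L| = ℏ√(3·4) = 2√3 ℏ ≈ 3.464ℏ.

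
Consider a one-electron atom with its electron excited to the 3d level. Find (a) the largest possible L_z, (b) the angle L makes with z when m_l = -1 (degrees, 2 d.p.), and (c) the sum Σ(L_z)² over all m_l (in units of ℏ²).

L_z,max = 2ℏ; θ(m_l=-1) ≈ 114.09°; Σ(L_z)² = 10 ℏ²

The 3d level has l = 2.
L_z,max = lℏ = 2ℏ.
For m_l = -1: cos θ = -1/√6, θ ≈ 114.09°.
Σ m_l² = 10, so Σ(L_z)² = 10 ℏ².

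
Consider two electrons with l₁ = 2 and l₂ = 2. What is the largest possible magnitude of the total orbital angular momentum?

|L_tot|_max = 2√5 ℏ ≈ 4.472ℏ

Angular momentum addition gives L = |l₁ − l₂|, …, l₁ + l₂.
So L can be 0, 1, 2, 3, 4.
The largest magnitude corresponds to L = 4: |L_tot| = ℏ√(4·5) = 2√5 ℏ.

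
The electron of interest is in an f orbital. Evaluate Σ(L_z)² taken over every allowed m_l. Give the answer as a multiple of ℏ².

Σ(L_z)² = 28 ℏ²

For an f orbital, l = 3.
The allowed m_l values are -3, -2, -1, 0, 1, 2, 3.
Σ m_l² = l(l+1)(2l+1)/3 = 3·4·7/3 = 28.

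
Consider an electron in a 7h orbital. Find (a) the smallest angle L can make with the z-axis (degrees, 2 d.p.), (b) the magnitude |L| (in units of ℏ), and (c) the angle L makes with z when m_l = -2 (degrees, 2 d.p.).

For 7h, l = 5.
cos θ_min = 5/√30, so θ_min ≈ 24.09°.
|L| = ℏ√(5·6) = √30 ℏ ≈ 5.477ℏ.
For m_l = -2: cos θ = -2/√30, θ ≈ 111.42°.

θ_min ≈ 24.09°; |L| = √30 ℏ ≈ 5.477ℏ; θ(m_l=-2) ≈ 111.42°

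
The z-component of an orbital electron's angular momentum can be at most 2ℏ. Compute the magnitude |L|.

|L| = √6 ℏ ≈ 2.449ℏ

L_z,max = lℏ, so l = 2.
Then |L| = ℏ√(2·3) = √6 ℏ.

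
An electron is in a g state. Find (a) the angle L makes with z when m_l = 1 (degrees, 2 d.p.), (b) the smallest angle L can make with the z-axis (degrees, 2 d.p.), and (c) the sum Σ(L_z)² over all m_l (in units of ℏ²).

The letter g corresponds to l = 4.
For m_l = 1: cos θ = 1/√20, θ ≈ 77.08°.
cos θ_min = 4/√20, so θ_min ≈ 26.57°.
Σ m_l² = 60, so Σ(L_z)² = 60 ℏ².

θ(m_l=1) ≈ 77.08°; θ_min ≈ 26.57°; Σ(L_z)² = 60 ℏ²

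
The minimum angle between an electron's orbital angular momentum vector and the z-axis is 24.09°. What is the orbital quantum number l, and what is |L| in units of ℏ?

l = 5, |L| = √30 ℏ ≈ 5.477ℏ

At minimum angle, m_l = l, so cos θ = l/√(l(l+1)); cos²θ = l/(l+1) = 0.8334.
l = cos²θ/sin²θ ≈ 5.
Then |L| = ℏ√(5·6) = √30 ℏ.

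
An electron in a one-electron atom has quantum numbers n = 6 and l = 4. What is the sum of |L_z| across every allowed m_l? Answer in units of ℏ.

The allowed m_l values are -4, -3, -2, -1, 0, 1, 2, 3, 4.
Σ|m_l| = 2(1+2+…+4) = 20.

Σ|L_z| = 20 ℏ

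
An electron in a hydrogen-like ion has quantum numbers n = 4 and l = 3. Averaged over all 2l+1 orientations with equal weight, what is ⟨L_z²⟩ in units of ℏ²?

m_l runs from −3 to 3, i.e. {-3, -2, -1, 0, 1, 2, 3}.
Average of L_z² over 7 states: 28/7 ℏ² = 4 ℏ².

⟨L_z²⟩ = 4 ℏ²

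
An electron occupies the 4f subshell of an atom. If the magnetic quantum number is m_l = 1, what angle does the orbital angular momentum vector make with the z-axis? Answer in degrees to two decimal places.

The 4f subshell has l = 3.
|L| = ℏ√(l(l+1)) = 2√3 ℏ.
L_z = m_l ℏ = 1ℏ.
cos θ = L_z/|L| = 1/√12, so θ ≈ 73.22°.

θ ≈ 73.22°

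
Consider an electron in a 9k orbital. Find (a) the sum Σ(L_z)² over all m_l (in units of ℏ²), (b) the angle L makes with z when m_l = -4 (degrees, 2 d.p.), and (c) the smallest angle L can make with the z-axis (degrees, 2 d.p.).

9k means n = 9, l = 7.
Σ m_l² = 280, so Σ(L_z)² = 280 ℏ².
For m_l = -4: cos θ = -4/√56, θ ≈ 122.31°.
cos θ_min = 7/√56, so θ_min ≈ 20.70°.

Σ(L_z)² = 280 ℏ²; θ(m_l=-4) ≈ 122.31°; θ_min ≈ 20.70°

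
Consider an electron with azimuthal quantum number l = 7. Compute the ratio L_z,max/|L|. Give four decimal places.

L_z,max/|L| = 0.9354

|L| = 2√14 ℏ ≈ 7.4833ℏ, while L_z,max = lℏ = 7ℏ.
L_z,max/|L| = 7/√56 = 0.9354.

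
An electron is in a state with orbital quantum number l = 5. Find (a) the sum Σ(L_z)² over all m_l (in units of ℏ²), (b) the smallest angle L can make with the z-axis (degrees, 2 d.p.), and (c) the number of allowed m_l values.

Σ m_l² = 110, so Σ(L_z)² = 110 ℏ².
cos θ_min = 5/√30, so θ_min ≈ 24.09°.
There are 2l+1 = 11 values of m_l.

Σ(L_z)² = 110 ℏ²; θ_min ≈ 24.09°; 11 values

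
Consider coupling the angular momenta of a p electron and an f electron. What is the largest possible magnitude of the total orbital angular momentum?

|L_tot|_max = 2√5 ℏ ≈ 4.472ℏ

By the triangle rule, |l₁ − l₂| ≤ L ≤ l₁ + l₂.
So L can be 2, 3, 4.
The largest magnitude corresponds to L = 4: |L_tot| = ℏ√(4·5) = 2√5 ℏ.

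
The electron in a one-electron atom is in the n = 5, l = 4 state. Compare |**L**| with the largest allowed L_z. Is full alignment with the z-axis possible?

No: L_z,max = 4ℏ < |L| = 2√5 ℏ ≈ 4.472ℏ

|L| = 2√5 ℏ ≈ 4.4721ℏ, while L_z,max = lℏ = 4ℏ.
Since |L| > L_z,max, the vector can never point exactly along z; the closest it comes is θ_min = arccos(4/√20) ≈ 26.6°.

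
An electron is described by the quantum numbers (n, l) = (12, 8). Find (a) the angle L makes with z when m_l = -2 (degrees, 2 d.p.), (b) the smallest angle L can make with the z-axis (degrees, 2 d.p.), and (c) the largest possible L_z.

For m_l = -2: cos θ = -2/√72, θ ≈ 103.63°.
cos θ_min = 8/√72, so θ_min ≈ 19.47°.
L_z,max = lℏ = 8ℏ.

θ(m_l=-2) ≈ 103.63°; θ_min ≈ 19.47°; L_z,max = 8ℏ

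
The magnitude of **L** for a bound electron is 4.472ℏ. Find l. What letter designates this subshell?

l = 4 (g orbital)

(|L|/ℏ)² = l(l+1) = 20.
Solving: l = 4.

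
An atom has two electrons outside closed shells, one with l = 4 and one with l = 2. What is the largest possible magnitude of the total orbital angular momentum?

|L_tot|_max = √42 ℏ ≈ 6.481ℏ

The total orbital quantum number L ranges from |l₁ − l₂| to l₁ + l₂ in integer steps.
Allowed values: L = 2, 3, 4, 5, 6.
The largest magnitude corresponds to L = 6: |L_tot| = ℏ√(6·7) = √42 ℏ.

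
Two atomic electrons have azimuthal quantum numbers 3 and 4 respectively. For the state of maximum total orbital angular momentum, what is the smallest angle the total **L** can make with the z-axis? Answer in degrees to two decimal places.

Angular momentum addition gives L = |l₁ − l₂|, …, l₁ + l₂.
L ∈ {1, 2, 3, 4, 5, 6, 7}.
The maximum is L = 7, with |L_tot| = ℏ√(7·8) = 2√14 ℏ.
The minimum angle with z is arccos(7/√56) ≈ 20.70°.

θ_min ≈ 20.70°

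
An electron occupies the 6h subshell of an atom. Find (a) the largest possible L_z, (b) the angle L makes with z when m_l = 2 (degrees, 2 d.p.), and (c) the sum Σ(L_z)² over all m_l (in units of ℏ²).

L_z,max = 5ℏ; θ(m_l=2) ≈ 68.58°; Σ(L_z)² = 110 ℏ²

The 6h subshell has l = 5.
L_z,max = lℏ = 5ℏ.
For m_l = 2: cos θ = 2/√30, θ ≈ 68.58°.
Σ m_l² = 110, so Σ(L_z)² = 110 ℏ².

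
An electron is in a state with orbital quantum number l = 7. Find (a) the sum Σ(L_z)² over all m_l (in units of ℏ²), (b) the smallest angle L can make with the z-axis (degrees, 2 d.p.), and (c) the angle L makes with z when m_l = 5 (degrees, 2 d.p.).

Σ(L_z)² = 280 ℏ²; θ_min ≈ 20.70°; θ(m_l=5) ≈ 48.08°

Σ m_l² = 280, so Σ(L_z)² = 280 ℏ².
cos θ_min = 7/√56, so θ_min ≈ 20.70°.
For m_l = 5: cos θ = 5/√56, θ ≈ 48.08°.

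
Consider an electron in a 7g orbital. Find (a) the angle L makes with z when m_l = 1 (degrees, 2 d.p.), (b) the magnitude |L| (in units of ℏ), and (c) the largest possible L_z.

θ(m_l=1) ≈ 77.08°; |L| = 2√5 ℏ ≈ 4.472ℏ; L_z,max = 4ℏ

The 7g subshell has l = 4.
For m_l = 1: cos θ = 1/√20, θ ≈ 77.08°.
|L| = ℏ√(4·5) = 2√5 ℏ ≈ 4.472ℏ.
L_z,max = lℏ = 4ℏ.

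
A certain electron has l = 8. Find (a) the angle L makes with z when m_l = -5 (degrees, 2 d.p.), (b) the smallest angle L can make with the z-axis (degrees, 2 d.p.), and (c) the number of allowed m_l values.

θ(m_l=-5) ≈ 126.10°; θ_min ≈ 19.47°; 17 values

For m_l = -5: cos θ = -5/√72, θ ≈ 126.10°.
cos θ_min = 8/√72, so θ_min ≈ 19.47°.
There are 2l+1 = 17 values of m_l.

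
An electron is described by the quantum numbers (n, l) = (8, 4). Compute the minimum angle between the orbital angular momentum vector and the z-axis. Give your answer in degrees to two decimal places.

|L|² = l(l+1)ℏ² = 20ℏ², so |L| = 2√5 ℏ.
The smallest angle corresponds to the largest L_z, i.e. m_l = l = 4, giving L_z = 4ℏ.
cos θ_min = 4/√20, so θ_min ≈ 26.57°.

θ_min ≈ 26.57°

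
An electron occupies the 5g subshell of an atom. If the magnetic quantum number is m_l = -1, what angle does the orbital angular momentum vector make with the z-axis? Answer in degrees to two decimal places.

θ ≈ 102.92°

5g means n = 5, l = 4.
|L|² = l(l+1)ℏ² = 20ℏ², so |L| = 2√5 ℏ.
L_z = m_l ℏ = −1ℏ.
cos θ = L_z/|L| = -1/√20, so θ ≈ 102.92°.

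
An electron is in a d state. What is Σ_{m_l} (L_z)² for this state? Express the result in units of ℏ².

For a d orbital, l = 2.
m_l ∈ {-2, -1, 0, 1, 2}.
Summing m² from −2 to 2: Σ m_l² = 10.

Σ(L_z)² = 10 ℏ²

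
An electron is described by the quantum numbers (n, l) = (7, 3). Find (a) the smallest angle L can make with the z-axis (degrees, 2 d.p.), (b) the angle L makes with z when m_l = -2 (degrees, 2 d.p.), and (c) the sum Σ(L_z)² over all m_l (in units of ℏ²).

cos θ_min = 3/√12, so θ_min ≈ 30.00°.
For m_l = -2: cos θ = -2/√12, θ ≈ 125.26°.
Σ m_l² = 28, so Σ(L_z)² = 28 ℏ².

θ_min ≈ 30.00°; θ(m_l=-2) ≈ 125.26°; Σ(L_z)² = 28 ℏ²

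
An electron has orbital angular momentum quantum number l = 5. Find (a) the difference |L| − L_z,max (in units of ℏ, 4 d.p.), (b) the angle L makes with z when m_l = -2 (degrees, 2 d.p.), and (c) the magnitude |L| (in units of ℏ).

|L| − L_z,max = (√30 − 5)ℏ ≈ 0.4772ℏ.
For m_l = -2: cos θ = -2/√30, θ ≈ 111.42°.
|L| = ℏ√(5·6) = √30 ℏ ≈ 5.477ℏ.

|L|−L_z,max ≈ 0.4772ℏ; θ(m_l=-2) ≈ 111.42°; |L| = √30 ℏ ≈ 5.477ℏ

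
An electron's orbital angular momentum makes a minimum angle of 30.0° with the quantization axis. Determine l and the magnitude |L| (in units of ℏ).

l = 3, |L| = 2√3 ℏ ≈ 3.464ℏ

cos θ_min = l/√(l(l+1)) = √(l/(l+1)), so l/(l+1) = cos²(30.0°) = 0.7500.
l = cos²θ/sin²θ ≈ 3.
Then |L| = ℏ√(3·4) = 2√3 ℏ.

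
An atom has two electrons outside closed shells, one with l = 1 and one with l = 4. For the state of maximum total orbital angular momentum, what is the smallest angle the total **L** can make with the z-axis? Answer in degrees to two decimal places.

L runs from |1 − 4| = 3 to 1 + 4 = 5.
So L can be 3, 4, 5.
The maximum is L = 5, with |L_tot| = ℏ√(5·6) = √30 ℏ.
The minimum angle with z is arccos(5/√30) ≈ 24.09°.

θ_min ≈ 24.09°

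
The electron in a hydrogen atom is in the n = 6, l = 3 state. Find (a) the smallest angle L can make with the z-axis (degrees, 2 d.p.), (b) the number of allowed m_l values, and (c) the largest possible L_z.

cos θ_min = 3/√12, so θ_min ≈ 30.00°.
There are 2l+1 = 7 values of m_l.
L_z,max = lℏ = 3ℏ.

θ_min ≈ 30.00°; 7 values; L_z,max = 3ℏ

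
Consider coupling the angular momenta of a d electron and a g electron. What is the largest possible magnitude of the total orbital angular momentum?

By the triangle rule, |l₁ − l₂| ≤ L ≤ l₁ + l₂.
L ∈ {2, 3, 4, 5, 6}.
The largest magnitude corresponds to L = 6: |L_tot| = ℏ√(6·7) = √42 ℏ.

|L_tot|_max = √42 ℏ ≈ 6.481ℏ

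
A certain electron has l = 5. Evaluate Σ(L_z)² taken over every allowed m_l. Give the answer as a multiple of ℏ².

The allowed m_l values are -5, -4, -3, -2, -1, 0, 1, 2, 3, 4, 5.
Σ m_l² = l(l+1)(2l+1)/3 = 5·6·11/3 = 110.

Σ(L_z)² = 110 ℏ²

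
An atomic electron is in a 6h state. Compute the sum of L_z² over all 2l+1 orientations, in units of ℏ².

6h means n = 6, l = 5.
m_l runs from −5 to 5, i.e. {-5, -4, -3, -2, -1, 0, 1, 2, 3, 4, 5}.
Σ m_l² = l(l+1)(2l+1)/3 = 5·6·11/3 = 110.

Σ(L_z)² = 110 ℏ²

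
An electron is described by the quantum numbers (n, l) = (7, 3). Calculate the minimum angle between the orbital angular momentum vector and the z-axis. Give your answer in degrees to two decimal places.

θ_min ≈ 30.00°

|L|² = l(l+1)ℏ² = 12ℏ², so |L| = 2√3 ℏ.
The smallest angle corresponds to the largest L_z, i.e. m_l = l = 3, giving L_z = 3ℏ.
cos θ_min = 3/√12, so θ_min ≈ 30.00°.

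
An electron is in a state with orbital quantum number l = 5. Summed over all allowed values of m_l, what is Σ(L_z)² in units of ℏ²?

m_l runs from −5 to 5, i.e. {-5, -4, -3, -2, -1, 0, 1, 2, 3, 4, 5}.
Σ m_l² = l(l+1)(2l+1)/3 = 5·6·11/3 = 110.

Σ(L_z)² = 110 ℏ²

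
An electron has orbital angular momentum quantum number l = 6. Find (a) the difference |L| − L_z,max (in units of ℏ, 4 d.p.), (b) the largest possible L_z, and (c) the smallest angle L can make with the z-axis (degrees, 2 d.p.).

|L|−L_z,max ≈ 0.4807ℏ; L_z,max = 6ℏ; θ_min ≈ 22.21°

|L| − L_z,max = (√42 − 6)ℏ ≈ 0.4807ℏ.
L_z,max = lℏ = 6ℏ.
cos θ_min = 6/√42, so θ_min ≈ 22.21°.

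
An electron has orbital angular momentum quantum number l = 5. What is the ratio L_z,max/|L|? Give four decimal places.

L_z,max/|L| = 0.9129

|L| = √30 ℏ ≈ 5.4772ℏ, while L_z,max = lℏ = 5ℏ.
L_z,max/|L| = 5/√30 = 0.9129.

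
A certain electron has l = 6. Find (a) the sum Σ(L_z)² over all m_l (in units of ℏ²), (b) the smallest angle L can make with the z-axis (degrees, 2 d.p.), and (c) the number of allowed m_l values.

Σ(L_z)² = 182 ℏ²; θ_min ≈ 22.21°; 13 values

Σ m_l² = 182, so Σ(L_z)² = 182 ℏ².
cos θ_min = 6/√42, so θ_min ≈ 22.21°.
There are 2l+1 = 13 values of m_l.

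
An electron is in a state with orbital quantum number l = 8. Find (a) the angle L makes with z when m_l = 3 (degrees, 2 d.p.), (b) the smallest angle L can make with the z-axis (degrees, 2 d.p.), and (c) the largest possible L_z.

θ(m_l=3) ≈ 69.30°; θ_min ≈ 19.47°; L_z,max = 8ℏ

For m_l = 3: cos θ = 3/√72, θ ≈ 69.30°.
cos θ_min = 8/√72, so θ_min ≈ 19.47°.
L_z,max = lℏ = 8ℏ.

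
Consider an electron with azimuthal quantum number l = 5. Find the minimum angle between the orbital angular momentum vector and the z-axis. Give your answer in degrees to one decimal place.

|L| = ℏ√(l(l+1)) = √30 ℏ.
The smallest angle corresponds to the largest L_z, i.e. m_l = l = 5, giving L_z = 5ℏ.
cos θ_min = 5/√30, so θ_min ≈ 24.1°.

θ_min ≈ 24.1°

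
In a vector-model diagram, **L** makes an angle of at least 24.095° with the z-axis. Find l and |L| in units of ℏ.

At minimum angle, m_l = l, so cos θ = l/√(l(l+1)); cos²θ = l/(l+1) = 0.8333.
Solving: l = 5.
Then |L| = ℏ√(5·6) = √30 ℏ.

l = 5, |L| = √30 ℏ ≈ 5.477ℏ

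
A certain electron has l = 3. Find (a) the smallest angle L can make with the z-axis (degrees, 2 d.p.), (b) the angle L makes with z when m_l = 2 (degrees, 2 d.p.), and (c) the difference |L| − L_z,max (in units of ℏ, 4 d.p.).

cos θ_min = 3/√12, so θ_min ≈ 30.00°.
For m_l = 2: cos θ = 2/√12, θ ≈ 54.74°.
|L| − L_z,max = (2√3 − 3)ℏ ≈ 0.4641ℏ.

θ_min ≈ 30.00°; θ(m_l=2) ≈ 54.74°; |L|−L_z,max ≈ 0.4641ℏ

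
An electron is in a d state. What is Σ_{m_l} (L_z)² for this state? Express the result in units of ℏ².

For a d orbital, l = 2.
The allowed m_l values are -2, -1, 0, 1, 2.
Σ m_l² = 2·(1 + 4) = 10.

Σ(L_z)² = 10 ℏ²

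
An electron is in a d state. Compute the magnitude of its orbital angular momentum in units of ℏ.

D corresponds to l = 2.
|L| = ℏ√(l(l+1)) = ℏ√(2·3) = √6 ℏ

|L| = √6 ℏ ≈ 2.449ℏ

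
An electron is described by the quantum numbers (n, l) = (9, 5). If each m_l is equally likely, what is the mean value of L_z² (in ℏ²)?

m_l ∈ {-5, -4, -3, -2, -1, 0, 1, 2, 3, 4, 5}.
⟨L_z²⟩ = ℏ²·l(l+1)/3 = 10ℏ².

⟨L_z²⟩ = 10 ℏ²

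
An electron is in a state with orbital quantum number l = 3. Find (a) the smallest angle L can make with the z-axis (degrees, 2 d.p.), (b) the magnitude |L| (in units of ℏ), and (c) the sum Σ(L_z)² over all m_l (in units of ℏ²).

θ_min ≈ 30.00°; |L| = 2√3 ℏ ≈ 3.464ℏ; Σ(L_z)² = 28 ℏ²

cos θ_min = 3/√12, so θ_min ≈ 30.00°.
|L| = ℏ√(3·4) = 2√3 ℏ ≈ 3.464ℏ.
Σ m_l² = 28, so Σ(L_z)² = 28 ℏ².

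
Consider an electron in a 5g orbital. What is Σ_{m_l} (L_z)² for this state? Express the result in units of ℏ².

5g means n = 5, l = 4.
m_l ∈ {-4, -3, -2, -1, 0, 1, 2, 3, 4}.
Σ m_l² = 2·(1 + 4 + 9 + 16) = 60.

Σ(L_z)² = 60 ℏ²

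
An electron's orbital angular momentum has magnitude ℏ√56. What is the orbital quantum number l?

|L| = ℏ√(l(l+1)), so l(l+1) = 56.
Solving: l = 7.

l = 7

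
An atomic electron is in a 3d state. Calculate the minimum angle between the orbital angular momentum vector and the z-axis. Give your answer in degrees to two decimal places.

θ_min ≈ 35.26°

3d means n = 3, l = 2.
|L|² = l(l+1)ℏ² = 6ℏ², so |L| = √6 ℏ.
The smallest angle corresponds to the largest L_z, i.e. m_l = l = 2, giving L_z = 2ℏ.
cos θ_min = 2/√6, so θ_min ≈ 35.26°.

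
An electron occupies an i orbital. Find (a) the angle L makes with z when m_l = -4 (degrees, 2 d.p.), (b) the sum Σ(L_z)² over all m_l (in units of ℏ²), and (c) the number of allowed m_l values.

The letter i corresponds to l = 6.
For m_l = -4: cos θ = -4/√42, θ ≈ 128.11°.
Σ m_l² = 182, so Σ(L_z)² = 182 ℏ².
There are 2l+1 = 13 values of m_l.

θ(m_l=-4) ≈ 128.11°; Σ(L_z)² = 182 ℏ²; 13 values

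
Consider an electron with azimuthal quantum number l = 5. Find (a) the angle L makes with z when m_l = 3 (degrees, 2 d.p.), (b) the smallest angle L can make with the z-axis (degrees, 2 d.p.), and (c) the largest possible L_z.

For m_l = 3: cos θ = 3/√30, θ ≈ 56.79°.
cos θ_min = 5/√30, so θ_min ≈ 24.09°.
L_z,max = lℏ = 5ℏ.

θ(m_l=3) ≈ 56.79°; θ_min ≈ 24.09°; L_z,max = 5ℏ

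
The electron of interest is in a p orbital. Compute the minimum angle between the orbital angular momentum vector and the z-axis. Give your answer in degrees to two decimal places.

For a p orbital, l = 1.
|L|² = l(l+1)ℏ² = 2ℏ², so |L| = √2 ℏ.
The smallest angle corresponds to the largest L_z, i.e. m_l = l = 1, giving L_z = 1ℏ.
cos θ_min = 1/√2, so θ_min ≈ 45.00°.

θ_min ≈ 45.00°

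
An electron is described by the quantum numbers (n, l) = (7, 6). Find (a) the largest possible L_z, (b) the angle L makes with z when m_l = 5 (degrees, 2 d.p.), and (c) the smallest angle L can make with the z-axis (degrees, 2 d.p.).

L_z,max = lℏ = 6ℏ.
For m_l = 5: cos θ = 5/√42, θ ≈ 39.51°.
cos θ_min = 6/√42, so θ_min ≈ 22.21°.

L_z,max = 6ℏ; θ(m_l=5) ≈ 39.51°; θ_min ≈ 22.21°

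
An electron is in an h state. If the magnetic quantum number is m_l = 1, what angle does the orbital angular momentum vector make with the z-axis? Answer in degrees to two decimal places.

For an h orbital, l = 5.
|L| = ℏ√(l(l+1)) = √30 ℏ.
L_z = m_l ℏ = 1ℏ.
cos θ = L_z/|L| = 1/√30, so θ ≈ 79.48°.

θ ≈ 79.48°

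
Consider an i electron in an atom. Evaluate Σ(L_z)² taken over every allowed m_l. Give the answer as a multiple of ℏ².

Σ(L_z)² = 182 ℏ²

For an i orbital, l = 6.
The allowed m_l values are -6, -5, -4, -3, -2, -1, 0, 1, 2, 3, 4, 5, 6.
Σ m_l² = 2·(1 + 4 + 9 + 16 + 25 + 36) = 182.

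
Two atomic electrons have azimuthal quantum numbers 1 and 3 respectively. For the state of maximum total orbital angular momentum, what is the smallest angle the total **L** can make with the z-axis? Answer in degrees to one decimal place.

θ_min ≈ 26.6°

L runs from |1 − 3| = 2 to 1 + 3 = 4.
L ∈ {2, 3, 4}.
The maximum is L = 4, with |L_tot| = ℏ√(4·5) = 2√5 ℏ.
The minimum angle with z is arccos(4/√20) ≈ 26.6°.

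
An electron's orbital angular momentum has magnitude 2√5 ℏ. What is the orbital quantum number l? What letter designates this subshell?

l = 4 (g orbital)

Since |L|² = l(l+1)ℏ², l(l+1) = 20.
Solving: l = 4.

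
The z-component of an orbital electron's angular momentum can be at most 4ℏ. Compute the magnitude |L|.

|L| = 2√5 ℏ ≈ 4.472ℏ

Since max m_l = l, l = 4.
|L| = ℏ√(l(l+1)) = 2√5 ℏ.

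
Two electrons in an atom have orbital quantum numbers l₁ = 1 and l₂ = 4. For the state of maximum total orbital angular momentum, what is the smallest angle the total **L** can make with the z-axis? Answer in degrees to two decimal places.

θ_min ≈ 24.09°

The total orbital quantum number L ranges from |l₁ − l₂| to l₁ + l₂ in integer steps.
L ∈ {3, 4, 5}.
The maximum is L = 5, with |L_tot| = ℏ√(5·6) = √30 ℏ.
The minimum angle with z is arccos(5/√30) ≈ 24.09°.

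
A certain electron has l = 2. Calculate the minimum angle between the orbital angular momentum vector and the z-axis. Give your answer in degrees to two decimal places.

θ_min ≈ 35.26°

|L| = √(l(l+1)) ℏ = √6 ℏ.
The smallest angle corresponds to the largest L_z, i.e. m_l = l = 2, giving L_z = 2ℏ.
cos θ_min = 2/√6, so θ_min ≈ 35.26°.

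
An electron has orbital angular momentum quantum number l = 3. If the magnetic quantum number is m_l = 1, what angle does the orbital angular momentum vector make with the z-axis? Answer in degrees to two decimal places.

|L| = ℏ√(l(l+1)) = 2√3 ℏ.
L_z = m_l ℏ = 1ℏ.
cos θ = L_z/|L| = 1/√12, so θ ≈ 73.22°.

θ ≈ 73.22°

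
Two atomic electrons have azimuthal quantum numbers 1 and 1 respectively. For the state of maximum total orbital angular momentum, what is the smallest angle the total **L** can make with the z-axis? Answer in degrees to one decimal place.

θ_min ≈ 35.3°

L runs from |1 − 1| = 0 to 1 + 1 = 2.
Allowed values: L = 0, 1, 2.
The maximum is L = 2, with |L_tot| = ℏ√(2·3) = √6 ℏ.
The minimum angle with z is arccos(2/√6) ≈ 35.3°.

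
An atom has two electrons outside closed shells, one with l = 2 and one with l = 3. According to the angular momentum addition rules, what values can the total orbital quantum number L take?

L = 1, 2, 3, 4, 5

By the triangle rule, |l₁ − l₂| ≤ L ≤ l₁ + l₂.
Allowed values: L = 1, 2, 3, 4, 5.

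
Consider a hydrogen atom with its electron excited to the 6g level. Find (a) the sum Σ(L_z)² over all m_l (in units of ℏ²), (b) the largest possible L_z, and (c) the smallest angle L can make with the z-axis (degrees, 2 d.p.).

The 6g level has l = 4.
Σ m_l² = 60, so Σ(L_z)² = 60 ℏ².
L_z,max = lℏ = 4ℏ.
cos θ_min = 4/√20, so θ_min ≈ 26.57°.

Σ(L_z)² = 60 ℏ²; L_z,max = 4ℏ; θ_min ≈ 26.57°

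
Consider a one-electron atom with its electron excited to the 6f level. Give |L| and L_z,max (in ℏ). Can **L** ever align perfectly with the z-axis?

The 6f level has l = 3.
|L| = 2√3 ℏ ≈ 3.4641ℏ, while L_z,max = lℏ = 3ℏ.
Since |L| > L_z,max, the vector can never point exactly along z; the closest it comes is θ_min = arccos(3/√12) ≈ 30.0°.

No: L_z,max = 3ℏ < |L| = 2√3 ℏ ≈ 3.464ℏ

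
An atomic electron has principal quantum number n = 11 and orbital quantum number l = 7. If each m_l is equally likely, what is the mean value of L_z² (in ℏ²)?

⟨L_z²⟩ = 18.67 ℏ²

m_l ∈ {-7, -6, -5, -4, -3, -2, -1, 0, 1, 2, 3, 4, 5, 6, 7}.
Average of L_z² over 15 states: 280/15 ℏ² = 18.67 ℏ².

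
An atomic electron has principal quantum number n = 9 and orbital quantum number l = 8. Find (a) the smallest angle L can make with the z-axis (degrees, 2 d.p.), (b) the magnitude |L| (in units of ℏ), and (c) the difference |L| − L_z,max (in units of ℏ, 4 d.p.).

θ_min ≈ 19.47°; |L| = 6√2 ℏ ≈ 8.485ℏ; |L|−L_z,max ≈ 0.4853ℏ

cos θ_min = 8/√72, so θ_min ≈ 19.47°.
|L| = ℏ√(8·9) = 6√2 ℏ ≈ 8.485ℏ.
|L| − L_z,max = (6√2 − 8)ℏ ≈ 0.4853ℏ.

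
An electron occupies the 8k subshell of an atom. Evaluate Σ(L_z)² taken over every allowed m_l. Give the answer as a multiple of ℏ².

Σ(L_z)² = 280 ℏ²

For 8k, l = 7.
m_l ∈ {-7, -6, -5, -4, -3, -2, -1, 0, 1, 2, 3, 4, 5, 6, 7}.
Summing m² from −7 to 7: Σ m_l² = 280.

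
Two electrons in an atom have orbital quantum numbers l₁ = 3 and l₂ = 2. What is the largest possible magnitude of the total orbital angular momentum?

|L_tot|_max = √30 ℏ ≈ 5.477ℏ

L runs from |3 − 2| = 1 to 3 + 2 = 5.
So L can be 1, 2, 3, 4, 5.
The largest magnitude corresponds to L = 5: |L_tot| = ℏ√(5·6) = √30 ℏ.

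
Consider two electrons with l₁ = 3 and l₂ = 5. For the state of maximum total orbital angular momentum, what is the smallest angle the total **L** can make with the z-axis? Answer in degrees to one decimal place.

The total orbital quantum number L ranges from |l₁ − l₂| to l₁ + l₂ in integer steps.
So L can be 2, 3, 4, 5, 6, 7, 8.
The maximum is L = 8, with |L_tot| = ℏ√(8·9) = 6√2 ℏ.
The minimum angle with z is arccos(8/√72) ≈ 19.5°.

θ_min ≈ 19.5°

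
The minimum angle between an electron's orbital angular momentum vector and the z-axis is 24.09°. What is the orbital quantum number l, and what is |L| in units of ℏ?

l = 5, |L| = √30 ℏ ≈ 5.477ℏ

cos²θ_min = l/(l+1) = 0.8334.
Thus l = 0.8334/(1 − 0.8334) ≈ 5.
Then |L| = ℏ√(5·6) = √30 ℏ.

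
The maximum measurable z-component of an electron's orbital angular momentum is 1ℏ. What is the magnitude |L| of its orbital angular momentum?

Since max m_l = l, l = 1.
|L| = √(l(l+1)) ℏ = √2 ℏ.

|L| = √2 ℏ ≈ 1.414ℏ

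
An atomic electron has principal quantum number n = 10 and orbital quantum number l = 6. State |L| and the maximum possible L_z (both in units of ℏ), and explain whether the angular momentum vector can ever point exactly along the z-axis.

No: L_z,max = 6ℏ < |L| = √42 ℏ ≈ 6.481ℏ

|L| = √42 ℏ ≈ 6.4807ℏ, while L_z,max = lℏ = 6ℏ.
Since |L| > L_z,max, the vector can never point exactly along z; the closest it comes is θ_min = arccos(6/√42) ≈ 22.2°.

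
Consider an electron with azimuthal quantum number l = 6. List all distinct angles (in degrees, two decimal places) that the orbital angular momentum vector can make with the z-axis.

|L| = ℏ√(l(l+1)) = √42 ℏ.
cos θ = m_l/√42 for each m_l ∈ {-6, -5, -4, -3, -2, -1, 0, 1, 2, 3, 4, 5, 6}.

θ ∈ {22.21°, 39.51°, 51.89°, 62.42°, 72.02°, 81.12°, 90.00°, 98.88°, 107.98°, 117.58°, 128.11°, 140.49°, 157.79°}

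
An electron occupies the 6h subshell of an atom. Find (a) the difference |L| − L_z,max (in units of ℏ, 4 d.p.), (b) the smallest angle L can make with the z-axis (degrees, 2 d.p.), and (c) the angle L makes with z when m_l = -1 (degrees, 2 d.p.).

|L|−L_z,max ≈ 0.4772ℏ; θ_min ≈ 24.09°; θ(m_l=-1) ≈ 100.52°

The 6h subshell has l = 5.
|L| − L_z,max = (√30 − 5)ℏ ≈ 0.4772ℏ.
cos θ_min = 5/√30, so θ_min ≈ 24.09°.
For m_l = -1: cos θ = -1/√30, θ ≈ 100.52°.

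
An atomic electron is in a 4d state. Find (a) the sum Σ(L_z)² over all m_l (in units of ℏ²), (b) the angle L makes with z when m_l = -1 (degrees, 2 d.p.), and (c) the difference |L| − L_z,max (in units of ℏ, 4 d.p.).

Σ(L_z)² = 10 ℏ²; θ(m_l=-1) ≈ 114.09°; |L|−L_z,max ≈ 0.4495ℏ

4d means n = 4, l = 2.
Σ m_l² = 10, so Σ(L_z)² = 10 ℏ².
For m_l = -1: cos θ = -1/√6, θ ≈ 114.09°.
|L| − L_z,max = (√6 − 2)ℏ ≈ 0.4495ℏ.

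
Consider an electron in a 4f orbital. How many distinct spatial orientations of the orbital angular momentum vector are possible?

The 4f subshell has l = 3.
The number of m_l values is 2l + 1 = 2·3 + 1 = 7.

7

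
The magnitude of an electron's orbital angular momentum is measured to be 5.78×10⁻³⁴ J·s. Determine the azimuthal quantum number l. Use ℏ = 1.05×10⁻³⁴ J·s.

l = 5

Dividing by ℏ: |L|/ℏ ≈ 5.505.
(|L|/ℏ)² = l(l+1) ≈ 30.30 ⇒ l = 5.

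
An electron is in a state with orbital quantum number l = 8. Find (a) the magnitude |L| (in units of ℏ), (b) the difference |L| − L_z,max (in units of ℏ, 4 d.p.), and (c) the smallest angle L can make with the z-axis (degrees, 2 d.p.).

|L| = 6√2 ℏ ≈ 8.485ℏ; |L|−L_z,max ≈ 0.4853ℏ; θ_min ≈ 19.47°

|L| = ℏ√(8·9) = 6√2 ℏ ≈ 8.485ℏ.
|L| − L_z,max = (6√2 − 8)ℏ ≈ 0.4853ℏ.
cos θ_min = 8/√72, so θ_min ≈ 19.47°.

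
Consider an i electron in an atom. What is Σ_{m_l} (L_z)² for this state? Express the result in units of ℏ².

Σ(L_z)² = 182 ℏ²

The letter i corresponds to l = 6.
m_l runs from −6 to 6, i.e. {-6, -5, -4, -3, -2, -1, 0, 1, 2, 3, 4, 5, 6}.
Σ m_l² = l(l+1)(2l+1)/3 = 6·7·13/3 = 182.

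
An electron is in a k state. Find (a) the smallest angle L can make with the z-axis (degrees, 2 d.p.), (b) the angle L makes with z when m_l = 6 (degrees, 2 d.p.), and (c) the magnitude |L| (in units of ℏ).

θ_min ≈ 20.70°; θ(m_l=6) ≈ 36.70°; |L| = 2√14 ℏ ≈ 7.483ℏ

The letter k corresponds to l = 7.
cos θ_min = 7/√56, so θ_min ≈ 20.70°.
For m_l = 6: cos θ = 6/√56, θ ≈ 36.70°.
|L| = ℏ√(7·8) = 2√14 ℏ ≈ 7.483ℏ.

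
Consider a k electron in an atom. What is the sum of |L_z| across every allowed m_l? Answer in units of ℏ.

A k state has l = 7.
The allowed m_l values are -7, -6, -5, -4, -3, -2, -1, 0, 1, 2, 3, 4, 5, 6, 7.
Σ|m_l| = 2(1+2+…+7) = 56.

Σ|L_z| = 56 ℏ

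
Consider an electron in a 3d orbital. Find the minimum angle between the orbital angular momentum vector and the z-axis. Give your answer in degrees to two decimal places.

3d means n = 3, l = 2.
|L| = ℏ√(l(l+1)) = √6 ℏ.
The smallest angle corresponds to the largest L_z, i.e. m_l = l = 2, giving L_z = 2ℏ.
cos θ_min = 2/√6, so θ_min ≈ 35.26°.

θ_min ≈ 35.26°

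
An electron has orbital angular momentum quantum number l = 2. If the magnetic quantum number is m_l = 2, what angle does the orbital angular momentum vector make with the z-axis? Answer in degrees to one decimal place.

θ ≈ 35.3°

|L|² = l(l+1)ℏ² = 6ℏ², so |L| = √6 ℏ.
L_z = m_l ℏ = 2ℏ.
cos θ = L_z/|L| = 2/√6, so θ ≈ 35.3°.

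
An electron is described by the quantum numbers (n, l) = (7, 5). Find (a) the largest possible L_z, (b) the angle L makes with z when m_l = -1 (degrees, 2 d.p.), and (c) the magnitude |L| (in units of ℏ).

L_z,max = 5ℏ; θ(m_l=-1) ≈ 100.52°; |L| = √30 ℏ ≈ 5.477ℏ

L_z,max = lℏ = 5ℏ.
For m_l = -1: cos θ = -1/√30, θ ≈ 100.52°.
|L| = ℏ√(5·6) = √30 ℏ ≈ 5.477ℏ.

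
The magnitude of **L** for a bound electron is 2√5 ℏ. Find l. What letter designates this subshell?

l = 4 (g orbital)

(|L|/ℏ)² = l(l+1) = 20.
Solving: l = 4.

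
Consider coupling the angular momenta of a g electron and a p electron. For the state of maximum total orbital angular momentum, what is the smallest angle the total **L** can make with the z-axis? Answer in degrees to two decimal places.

By the triangle rule, |l₁ − l₂| ≤ L ≤ l₁ + l₂.
L ∈ {3, 4, 5}.
The maximum is L = 5, with |L_tot| = ℏ√(5·6) = √30 ℏ.
The minimum angle with z is arccos(5/√30) ≈ 24.09°.

θ_min ≈ 24.09°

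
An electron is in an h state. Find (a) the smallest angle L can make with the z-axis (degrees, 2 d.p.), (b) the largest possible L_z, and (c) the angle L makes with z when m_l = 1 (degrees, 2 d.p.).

θ_min ≈ 24.09°; L_z,max = 5ℏ; θ(m_l=1) ≈ 79.48°

An h state has l = 5.
cos θ_min = 5/√30, so θ_min ≈ 24.09°.
L_z,max = lℏ = 5ℏ.
For m_l = 1: cos θ = 1/√30, θ ≈ 79.48°.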